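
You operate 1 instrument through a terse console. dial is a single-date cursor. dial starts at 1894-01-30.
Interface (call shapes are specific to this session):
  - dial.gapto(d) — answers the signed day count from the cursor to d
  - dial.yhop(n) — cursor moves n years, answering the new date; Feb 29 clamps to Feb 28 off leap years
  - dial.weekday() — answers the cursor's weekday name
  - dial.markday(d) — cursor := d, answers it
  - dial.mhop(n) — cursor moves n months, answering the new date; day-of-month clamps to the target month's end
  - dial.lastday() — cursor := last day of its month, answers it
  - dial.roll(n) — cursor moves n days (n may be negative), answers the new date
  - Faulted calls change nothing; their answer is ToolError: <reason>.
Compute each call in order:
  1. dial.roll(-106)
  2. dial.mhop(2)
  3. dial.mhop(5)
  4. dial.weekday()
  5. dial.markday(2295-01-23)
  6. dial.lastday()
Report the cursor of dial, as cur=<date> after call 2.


Answer: cur=1893-12-16

Derivation:
==> dial.roll(n: -106)
<== 1893-10-16
==> dial.mhop(n: 2)
<== 1893-12-16
==> dial.mhop(n: 5)
<== 1894-05-16
==> dial.weekday()
<== Wednesday
==> dial.markday(d: 2295-01-23)
<== 2295-01-23
==> dial.lastday()
<== 2295-01-31


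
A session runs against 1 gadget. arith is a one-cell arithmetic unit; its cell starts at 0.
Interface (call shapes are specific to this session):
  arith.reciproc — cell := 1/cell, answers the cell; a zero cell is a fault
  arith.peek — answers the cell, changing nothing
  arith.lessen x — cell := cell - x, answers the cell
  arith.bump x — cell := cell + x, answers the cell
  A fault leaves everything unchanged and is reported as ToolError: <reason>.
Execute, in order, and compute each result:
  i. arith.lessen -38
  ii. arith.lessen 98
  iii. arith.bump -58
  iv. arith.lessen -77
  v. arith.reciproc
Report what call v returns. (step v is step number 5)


Step: arith.lessen[-38]
Result: 38
Step: arith.lessen[98]
Result: -60
Step: arith.bump[-58]
Result: -118
Step: arith.lessen[-77]
Result: -41
Step: arith.reciproc[]
Result: -1/41

Answer: -1/41


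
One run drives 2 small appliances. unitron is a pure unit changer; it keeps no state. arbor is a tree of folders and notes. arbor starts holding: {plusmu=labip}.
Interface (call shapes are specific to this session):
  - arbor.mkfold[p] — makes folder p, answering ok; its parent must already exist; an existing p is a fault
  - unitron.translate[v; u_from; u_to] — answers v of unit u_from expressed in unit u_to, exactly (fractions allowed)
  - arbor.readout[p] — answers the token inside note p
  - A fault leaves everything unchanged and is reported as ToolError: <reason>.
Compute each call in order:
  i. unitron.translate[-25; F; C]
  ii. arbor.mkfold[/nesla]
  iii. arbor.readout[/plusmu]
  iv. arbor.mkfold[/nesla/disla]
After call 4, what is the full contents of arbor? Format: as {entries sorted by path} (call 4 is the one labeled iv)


Answer: {nesla/, nesla/disla/, plusmu=labip}

Derivation:
==> translate(v→-25, u_from→F, u_to→C)
<== -95/3
==> mkfold(p→/nesla)
<== ok
==> readout(p→/plusmu)
<== labip
==> mkfold(p→/nesla/disla)
<== ok


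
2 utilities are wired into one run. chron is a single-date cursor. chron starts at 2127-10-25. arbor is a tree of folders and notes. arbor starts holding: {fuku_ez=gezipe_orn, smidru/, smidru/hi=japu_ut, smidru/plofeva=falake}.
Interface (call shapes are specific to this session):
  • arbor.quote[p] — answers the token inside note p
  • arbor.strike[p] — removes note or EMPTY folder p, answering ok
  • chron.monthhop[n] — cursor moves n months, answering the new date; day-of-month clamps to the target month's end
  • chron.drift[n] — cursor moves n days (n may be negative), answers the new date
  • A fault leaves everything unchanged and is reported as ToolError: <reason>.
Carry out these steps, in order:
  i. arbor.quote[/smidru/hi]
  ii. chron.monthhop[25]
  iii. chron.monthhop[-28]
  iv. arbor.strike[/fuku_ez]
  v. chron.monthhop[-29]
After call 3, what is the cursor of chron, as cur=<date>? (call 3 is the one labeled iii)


Answer: cur=2127-07-25

Derivation:
Next I call arbor.quote passing p: /smidru/hi, and get japu_ut.
Invoking chron.monthhop passing n: 25, → 2129-11-25.
Invoking chron.monthhop passing n: -28, → 2127-07-25.
Calling arbor.strike passing p: /fuku_ez, which returns ok.
I try chron.monthhop passing n: -29, and get 2125-02-25.


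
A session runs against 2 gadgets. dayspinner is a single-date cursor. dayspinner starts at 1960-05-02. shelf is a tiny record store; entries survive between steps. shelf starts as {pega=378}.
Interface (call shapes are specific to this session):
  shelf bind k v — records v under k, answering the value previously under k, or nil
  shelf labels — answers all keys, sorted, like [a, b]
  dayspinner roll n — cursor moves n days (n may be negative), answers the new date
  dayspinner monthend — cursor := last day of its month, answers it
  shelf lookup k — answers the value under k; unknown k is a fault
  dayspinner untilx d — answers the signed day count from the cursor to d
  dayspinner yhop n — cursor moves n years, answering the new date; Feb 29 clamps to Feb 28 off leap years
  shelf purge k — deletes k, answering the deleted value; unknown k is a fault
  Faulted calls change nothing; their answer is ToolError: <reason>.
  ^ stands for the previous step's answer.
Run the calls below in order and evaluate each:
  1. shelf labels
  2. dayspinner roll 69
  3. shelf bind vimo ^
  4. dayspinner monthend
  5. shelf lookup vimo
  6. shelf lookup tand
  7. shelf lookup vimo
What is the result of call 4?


Step: shelf labels[]
Result: [pega]
Step: dayspinner roll[n→69]
Result: 1960-07-10
Step: shelf bind[k→vimo; v→^]
Result: nil
Step: dayspinner monthend[]
Result: 1960-07-31
Step: shelf lookup[k→vimo]
Result: 1960-07-10
Step: shelf lookup[k→tand]
Result: ToolError: no such key tand
Step: shelf lookup[k→vimo]
Result: 1960-07-10

Answer: 1960-07-31


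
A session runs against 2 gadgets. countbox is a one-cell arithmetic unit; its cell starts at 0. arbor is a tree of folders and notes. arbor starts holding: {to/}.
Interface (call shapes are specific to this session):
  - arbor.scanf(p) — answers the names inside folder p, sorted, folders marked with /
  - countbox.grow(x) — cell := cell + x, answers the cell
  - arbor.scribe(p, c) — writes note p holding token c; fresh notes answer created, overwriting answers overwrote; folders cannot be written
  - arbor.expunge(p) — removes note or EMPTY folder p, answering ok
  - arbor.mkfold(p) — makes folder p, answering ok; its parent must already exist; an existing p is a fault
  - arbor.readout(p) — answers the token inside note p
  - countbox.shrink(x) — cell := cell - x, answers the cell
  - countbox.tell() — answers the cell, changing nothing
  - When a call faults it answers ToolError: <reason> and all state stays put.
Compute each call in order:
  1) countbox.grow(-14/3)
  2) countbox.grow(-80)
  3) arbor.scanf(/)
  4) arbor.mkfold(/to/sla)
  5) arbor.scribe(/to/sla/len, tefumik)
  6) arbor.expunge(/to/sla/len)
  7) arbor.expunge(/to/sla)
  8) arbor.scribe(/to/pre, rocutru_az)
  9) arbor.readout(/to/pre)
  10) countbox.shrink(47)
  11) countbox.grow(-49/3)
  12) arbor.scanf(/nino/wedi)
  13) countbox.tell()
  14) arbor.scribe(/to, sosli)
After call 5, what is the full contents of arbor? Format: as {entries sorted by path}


Answer: {to/, to/sla/, to/sla/len=tefumik}

Derivation:
==> grow(x→-14/3)
<== -14/3
==> grow(x→-80)
<== -254/3
==> scanf(p→/)
<== [to/]
==> mkfold(p→/to/sla)
<== ok
==> scribe(p→/to/sla/len, c→tefumik)
<== created
==> expunge(p→/to/sla/len)
<== ok
==> expunge(p→/to/sla)
<== ok
==> scribe(p→/to/pre, c→rocutru_az)
<== created
==> readout(p→/to/pre)
<== rocutru_az
==> shrink(x→47)
<== -395/3
==> grow(x→-49/3)
<== -148
==> scanf(p→/nino/wedi)
<== ToolError: not found
==> tell()
<== -148
==> scribe(p→/to, c→sosli)
<== ToolError: is a directory


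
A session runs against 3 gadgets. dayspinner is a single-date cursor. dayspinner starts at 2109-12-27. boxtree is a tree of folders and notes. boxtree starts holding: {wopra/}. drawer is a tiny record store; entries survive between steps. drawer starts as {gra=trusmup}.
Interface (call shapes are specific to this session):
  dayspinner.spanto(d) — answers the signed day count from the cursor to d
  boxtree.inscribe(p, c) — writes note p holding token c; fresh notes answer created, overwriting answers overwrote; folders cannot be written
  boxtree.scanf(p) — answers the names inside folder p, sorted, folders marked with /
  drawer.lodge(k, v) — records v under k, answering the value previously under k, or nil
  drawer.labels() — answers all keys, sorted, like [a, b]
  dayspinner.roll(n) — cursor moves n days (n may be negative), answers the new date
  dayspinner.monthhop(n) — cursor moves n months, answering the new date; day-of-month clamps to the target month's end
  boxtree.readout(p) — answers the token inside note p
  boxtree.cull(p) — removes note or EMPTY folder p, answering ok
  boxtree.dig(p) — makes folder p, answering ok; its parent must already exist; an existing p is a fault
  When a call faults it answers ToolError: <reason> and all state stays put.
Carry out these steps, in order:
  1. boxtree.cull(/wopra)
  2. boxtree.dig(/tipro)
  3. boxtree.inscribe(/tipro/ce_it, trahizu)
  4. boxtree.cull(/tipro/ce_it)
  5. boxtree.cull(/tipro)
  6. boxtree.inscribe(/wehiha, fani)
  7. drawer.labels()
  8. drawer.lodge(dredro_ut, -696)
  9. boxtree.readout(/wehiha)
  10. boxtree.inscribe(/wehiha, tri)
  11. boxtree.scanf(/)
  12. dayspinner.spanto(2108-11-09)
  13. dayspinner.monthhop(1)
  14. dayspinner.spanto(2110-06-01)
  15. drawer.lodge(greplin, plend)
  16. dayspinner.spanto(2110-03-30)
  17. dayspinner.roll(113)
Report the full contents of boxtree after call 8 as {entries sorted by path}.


·→ cull(p=/wopra)
·← ok
·→ dig(p=/tipro)
·← ok
·→ inscribe(p=/tipro/ce_it, c=trahizu)
·← created
·→ cull(p=/tipro/ce_it)
·← ok
·→ cull(p=/tipro)
·← ok
·→ inscribe(p=/wehiha, c=fani)
·← created
·→ labels()
·← [gra]
·→ lodge(k=dredro_ut, v=-696)
·← nil
·→ readout(p=/wehiha)
·← fani
·→ inscribe(p=/wehiha, c=tri)
·← overwrote
·→ scanf(p=/)
·← [wehiha]
·→ spanto(d=2108-11-09)
·← -413
·→ monthhop(n=1)
·← 2110-01-27
·→ spanto(d=2110-06-01)
·← 125
·→ lodge(k=greplin, v=plend)
·← nil
·→ spanto(d=2110-03-30)
·← 62
·→ roll(n=113)
·← 2110-05-20

Answer: {wehiha=fani}


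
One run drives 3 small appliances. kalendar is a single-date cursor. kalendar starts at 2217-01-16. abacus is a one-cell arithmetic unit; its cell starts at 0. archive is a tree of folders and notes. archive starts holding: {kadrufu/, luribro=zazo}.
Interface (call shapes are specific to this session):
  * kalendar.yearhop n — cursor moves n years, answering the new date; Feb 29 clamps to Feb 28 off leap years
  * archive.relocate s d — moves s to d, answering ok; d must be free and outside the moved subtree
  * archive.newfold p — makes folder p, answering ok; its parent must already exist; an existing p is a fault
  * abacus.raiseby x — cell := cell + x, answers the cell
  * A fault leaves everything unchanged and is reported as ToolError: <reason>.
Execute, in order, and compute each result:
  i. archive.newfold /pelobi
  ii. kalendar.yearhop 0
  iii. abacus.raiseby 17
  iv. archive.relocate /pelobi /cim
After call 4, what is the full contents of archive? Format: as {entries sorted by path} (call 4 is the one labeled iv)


> newfold p=/pelobi
:: ok
> yearhop n=0
:: 2217-01-16
> raiseby x=17
:: 17
> relocate s=/pelobi d=/cim
:: ok

Answer: {cim/, kadrufu/, luribro=zazo}


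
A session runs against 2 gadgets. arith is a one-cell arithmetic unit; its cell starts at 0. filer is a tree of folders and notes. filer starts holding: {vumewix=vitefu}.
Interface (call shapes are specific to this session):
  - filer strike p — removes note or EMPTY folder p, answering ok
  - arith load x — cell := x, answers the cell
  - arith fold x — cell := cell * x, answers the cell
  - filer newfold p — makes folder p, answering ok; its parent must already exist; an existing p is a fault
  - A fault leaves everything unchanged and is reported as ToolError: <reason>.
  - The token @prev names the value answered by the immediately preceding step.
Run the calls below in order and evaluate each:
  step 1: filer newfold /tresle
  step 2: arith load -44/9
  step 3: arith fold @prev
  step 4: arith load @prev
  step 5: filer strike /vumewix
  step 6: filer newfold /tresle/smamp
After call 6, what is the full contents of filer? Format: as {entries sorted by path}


-- filer newfold(p='/tresle') -> ok
-- arith load(x='-44/9') -> -44/9
-- arith fold(x='@prev') -> 1936/81
-- arith load(x='@prev') -> 1936/81
-- filer strike(p='/vumewix') -> ok
-- filer newfold(p='/tresle/smamp') -> ok

Answer: {tresle/, tresle/smamp/}


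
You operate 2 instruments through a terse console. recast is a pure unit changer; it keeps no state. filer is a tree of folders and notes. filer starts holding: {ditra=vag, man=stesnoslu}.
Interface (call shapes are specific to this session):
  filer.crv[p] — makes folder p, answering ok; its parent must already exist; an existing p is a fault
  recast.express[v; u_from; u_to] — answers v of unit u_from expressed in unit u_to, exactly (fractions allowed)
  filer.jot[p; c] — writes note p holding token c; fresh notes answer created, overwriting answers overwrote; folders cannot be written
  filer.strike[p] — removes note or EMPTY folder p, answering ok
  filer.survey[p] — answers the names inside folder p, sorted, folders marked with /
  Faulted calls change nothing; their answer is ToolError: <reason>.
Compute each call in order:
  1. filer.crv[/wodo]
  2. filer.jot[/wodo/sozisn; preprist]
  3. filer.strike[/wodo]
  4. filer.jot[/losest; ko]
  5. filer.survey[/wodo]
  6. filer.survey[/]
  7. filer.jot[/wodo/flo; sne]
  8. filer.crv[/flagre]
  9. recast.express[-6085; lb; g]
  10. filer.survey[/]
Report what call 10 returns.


Answer: [ditra, flagre/, losest, man, wodo/]

Derivation:
·→ filer.crv(/wodo)
·← ok
·→ filer.jot(/wodo/sozisn, preprist)
·← created
·→ filer.strike(/wodo)
·← ToolError: not empty
·→ filer.jot(/losest, ko)
·← created
·→ filer.survey(/wodo)
·← [sozisn]
·→ filer.survey(/)
·← [ditra, losest, man, wodo/]
·→ filer.jot(/wodo/flo, sne)
·← created
·→ filer.crv(/flagre)
·← ok
·→ recast.express(-6085, lb, g)
·← -55202191429/20000
·→ filer.survey(/)
·← [ditra, flagre/, losest, man, wodo/]


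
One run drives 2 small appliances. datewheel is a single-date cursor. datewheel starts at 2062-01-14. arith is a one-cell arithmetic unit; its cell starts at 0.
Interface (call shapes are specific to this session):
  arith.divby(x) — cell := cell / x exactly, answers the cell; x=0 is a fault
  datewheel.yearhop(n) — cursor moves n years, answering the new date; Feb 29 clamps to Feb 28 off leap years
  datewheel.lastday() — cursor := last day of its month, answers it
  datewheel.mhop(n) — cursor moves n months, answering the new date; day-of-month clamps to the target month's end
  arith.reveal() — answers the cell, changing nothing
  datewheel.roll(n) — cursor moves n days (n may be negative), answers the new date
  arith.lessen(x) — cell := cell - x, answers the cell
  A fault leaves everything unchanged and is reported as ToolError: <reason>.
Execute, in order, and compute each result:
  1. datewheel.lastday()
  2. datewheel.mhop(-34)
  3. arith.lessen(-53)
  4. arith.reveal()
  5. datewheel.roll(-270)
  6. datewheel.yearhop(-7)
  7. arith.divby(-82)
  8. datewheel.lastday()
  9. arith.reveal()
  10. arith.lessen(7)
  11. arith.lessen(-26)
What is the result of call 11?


$ datewheel.lastday
:: 2062-01-31
$ datewheel.mhop n: -34
:: 2059-03-31
$ arith.lessen x: -53
:: 53
$ arith.reveal
:: 53
$ datewheel.roll n: -270
:: 2058-07-04
$ datewheel.yearhop n: -7
:: 2051-07-04
$ arith.divby x: -82
:: -53/82
$ datewheel.lastday
:: 2051-07-31
$ arith.reveal
:: -53/82
$ arith.lessen x: 7
:: -627/82
$ arith.lessen x: -26
:: 1505/82

Answer: 1505/82


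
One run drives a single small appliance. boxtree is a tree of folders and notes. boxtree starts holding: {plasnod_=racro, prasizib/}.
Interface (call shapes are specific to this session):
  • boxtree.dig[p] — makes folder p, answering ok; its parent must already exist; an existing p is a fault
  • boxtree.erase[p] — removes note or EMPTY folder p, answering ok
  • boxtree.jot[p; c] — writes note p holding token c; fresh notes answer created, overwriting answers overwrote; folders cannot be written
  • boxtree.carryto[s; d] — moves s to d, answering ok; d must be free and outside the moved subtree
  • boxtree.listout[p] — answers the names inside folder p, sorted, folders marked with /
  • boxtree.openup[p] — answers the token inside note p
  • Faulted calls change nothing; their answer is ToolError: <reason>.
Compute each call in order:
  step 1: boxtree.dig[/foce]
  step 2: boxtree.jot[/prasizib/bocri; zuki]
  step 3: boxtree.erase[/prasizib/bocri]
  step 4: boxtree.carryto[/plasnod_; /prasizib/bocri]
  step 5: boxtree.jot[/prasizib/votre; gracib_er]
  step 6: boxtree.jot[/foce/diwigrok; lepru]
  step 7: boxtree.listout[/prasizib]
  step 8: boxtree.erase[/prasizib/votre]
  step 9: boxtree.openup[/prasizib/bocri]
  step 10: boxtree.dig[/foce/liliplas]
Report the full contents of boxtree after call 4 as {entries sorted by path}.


-> boxtree.dig(/foce)
<- ok
-> boxtree.jot(/prasizib/bocri, zuki)
<- created
-> boxtree.erase(/prasizib/bocri)
<- ok
-> boxtree.carryto(/plasnod_, /prasizib/bocri)
<- ok
-> boxtree.jot(/prasizib/votre, gracib_er)
<- created
-> boxtree.jot(/foce/diwigrok, lepru)
<- created
-> boxtree.listout(/prasizib)
<- [bocri, votre]
-> boxtree.erase(/prasizib/votre)
<- ok
-> boxtree.openup(/prasizib/bocri)
<- racro
-> boxtree.dig(/foce/liliplas)
<- ok

Answer: {foce/, prasizib/, prasizib/bocri=racro}


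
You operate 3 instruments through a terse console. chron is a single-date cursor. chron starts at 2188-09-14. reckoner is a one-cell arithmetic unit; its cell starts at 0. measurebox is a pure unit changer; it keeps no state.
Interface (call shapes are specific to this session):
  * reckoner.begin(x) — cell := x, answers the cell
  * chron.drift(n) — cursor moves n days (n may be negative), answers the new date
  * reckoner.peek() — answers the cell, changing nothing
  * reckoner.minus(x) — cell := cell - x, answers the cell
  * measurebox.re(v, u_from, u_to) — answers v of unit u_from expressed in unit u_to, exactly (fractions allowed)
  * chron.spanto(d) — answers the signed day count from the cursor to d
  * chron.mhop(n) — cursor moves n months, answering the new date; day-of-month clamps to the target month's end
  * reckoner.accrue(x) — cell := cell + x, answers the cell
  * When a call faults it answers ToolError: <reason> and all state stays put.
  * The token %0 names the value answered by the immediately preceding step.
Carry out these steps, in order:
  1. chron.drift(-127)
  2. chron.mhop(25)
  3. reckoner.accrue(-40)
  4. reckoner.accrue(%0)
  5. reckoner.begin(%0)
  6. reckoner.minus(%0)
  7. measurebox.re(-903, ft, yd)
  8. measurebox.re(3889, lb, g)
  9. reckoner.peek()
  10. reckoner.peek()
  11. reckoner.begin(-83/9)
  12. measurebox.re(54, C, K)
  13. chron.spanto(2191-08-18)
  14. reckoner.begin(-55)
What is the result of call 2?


Answer: 2190-06-10

Derivation:
CALL chron.drift[n=-127]
RET  2188-05-10
CALL chron.mhop[n=25]
RET  2190-06-10
CALL reckoner.accrue[x=-40]
RET  -40
CALL reckoner.accrue[x=%0]
RET  -80
CALL reckoner.begin[x=%0]
RET  -80
CALL reckoner.minus[x=%0]
RET  0
CALL measurebox.re[v=-903; u_from=ft; u_to=yd]
RET  -301
CALL measurebox.re[v=3889; u_from=lb; u_to=g]
RET  176402072693/100000
CALL reckoner.peek[]
RET  0
CALL reckoner.peek[]
RET  0
CALL reckoner.begin[x=-83/9]
RET  -83/9
CALL measurebox.re[v=54; u_from=C; u_to=K]
RET  6543/20
CALL chron.spanto[d=2191-08-18]
RET  434
CALL reckoner.begin[x=-55]
RET  -55


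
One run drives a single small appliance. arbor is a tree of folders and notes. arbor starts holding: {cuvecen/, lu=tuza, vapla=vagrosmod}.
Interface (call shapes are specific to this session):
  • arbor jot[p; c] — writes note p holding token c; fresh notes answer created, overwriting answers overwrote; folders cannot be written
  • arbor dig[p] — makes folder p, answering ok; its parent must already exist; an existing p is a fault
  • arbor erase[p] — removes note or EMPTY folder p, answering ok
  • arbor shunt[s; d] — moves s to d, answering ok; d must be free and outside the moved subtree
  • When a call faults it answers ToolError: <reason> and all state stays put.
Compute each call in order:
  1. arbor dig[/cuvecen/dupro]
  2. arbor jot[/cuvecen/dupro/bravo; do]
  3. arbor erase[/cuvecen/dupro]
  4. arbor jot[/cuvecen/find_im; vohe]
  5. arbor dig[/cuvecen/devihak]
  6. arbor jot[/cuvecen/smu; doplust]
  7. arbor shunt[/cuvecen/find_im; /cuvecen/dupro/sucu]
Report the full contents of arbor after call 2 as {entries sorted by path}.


Answer: {cuvecen/, cuvecen/dupro/, cuvecen/dupro/bravo=do, lu=tuza, vapla=vagrosmod}

Derivation:
Calling arbor dig(p: /cuvecen/dupro), → ok.
Invoking arbor jot(p: /cuvecen/dupro/bravo, c: do), and see created.
I try arbor erase(p: /cuvecen/dupro), → ToolError: not empty.
Calling arbor jot(p: /cuvecen/find_im, c: vohe), yielding created.
Then arbor dig(p: /cuvecen/devihak), and get ok.
I run arbor jot(p: /cuvecen/smu, c: doplust), — result: created.
Using arbor shunt(s: /cuvecen/find_im, d: /cuvecen/dupro/sucu), and get ok.


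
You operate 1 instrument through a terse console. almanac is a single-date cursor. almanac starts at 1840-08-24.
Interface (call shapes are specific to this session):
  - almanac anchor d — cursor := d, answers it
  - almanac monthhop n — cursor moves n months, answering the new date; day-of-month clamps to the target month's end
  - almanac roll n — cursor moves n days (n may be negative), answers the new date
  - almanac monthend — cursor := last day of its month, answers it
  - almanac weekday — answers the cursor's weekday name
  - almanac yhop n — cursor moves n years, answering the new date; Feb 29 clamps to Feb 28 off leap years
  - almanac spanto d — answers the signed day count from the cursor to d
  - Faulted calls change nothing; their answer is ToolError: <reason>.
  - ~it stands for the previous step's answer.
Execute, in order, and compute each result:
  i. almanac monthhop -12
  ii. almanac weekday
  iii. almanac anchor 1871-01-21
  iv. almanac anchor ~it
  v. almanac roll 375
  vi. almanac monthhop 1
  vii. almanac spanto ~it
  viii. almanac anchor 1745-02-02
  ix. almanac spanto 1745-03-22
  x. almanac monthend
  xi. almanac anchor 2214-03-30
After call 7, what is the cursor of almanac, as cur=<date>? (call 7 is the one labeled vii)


% 1. almanac monthhop(n: -12) -> 1839-08-24
% 2. almanac weekday() -> Saturday
% 3. almanac anchor(d: 1871-01-21) -> 1871-01-21
% 4. almanac anchor(d: ~it) -> 1871-01-21
% 5. almanac roll(n: 375) -> 1872-01-31
% 6. almanac monthhop(n: 1) -> 1872-02-29
% 7. almanac spanto(d: ~it) -> 0
% 8. almanac anchor(d: 1745-02-02) -> 1745-02-02
% 9. almanac spanto(d: 1745-03-22) -> 48
% 10. almanac monthend() -> 1745-02-28
% 11. almanac anchor(d: 2214-03-30) -> 2214-03-30

Answer: cur=1872-02-29


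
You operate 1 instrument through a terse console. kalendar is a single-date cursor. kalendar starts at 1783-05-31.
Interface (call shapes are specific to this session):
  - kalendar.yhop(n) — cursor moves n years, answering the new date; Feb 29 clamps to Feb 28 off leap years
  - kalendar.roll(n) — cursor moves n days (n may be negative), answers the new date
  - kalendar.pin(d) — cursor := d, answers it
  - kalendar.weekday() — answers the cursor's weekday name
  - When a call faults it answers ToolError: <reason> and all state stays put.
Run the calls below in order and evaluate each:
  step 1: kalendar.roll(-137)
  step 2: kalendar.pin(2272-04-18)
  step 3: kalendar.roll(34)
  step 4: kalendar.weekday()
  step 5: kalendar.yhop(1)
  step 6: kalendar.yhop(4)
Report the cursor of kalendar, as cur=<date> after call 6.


% kalendar.roll(n: -137) ~> 1783-01-14
% kalendar.pin(d: 2272-04-18) ~> 2272-04-18
% kalendar.roll(n: 34) ~> 2272-05-22
% kalendar.weekday() ~> Wednesday
% kalendar.yhop(n: 1) ~> 2273-05-22
% kalendar.yhop(n: 4) ~> 2277-05-22

Answer: cur=2277-05-22


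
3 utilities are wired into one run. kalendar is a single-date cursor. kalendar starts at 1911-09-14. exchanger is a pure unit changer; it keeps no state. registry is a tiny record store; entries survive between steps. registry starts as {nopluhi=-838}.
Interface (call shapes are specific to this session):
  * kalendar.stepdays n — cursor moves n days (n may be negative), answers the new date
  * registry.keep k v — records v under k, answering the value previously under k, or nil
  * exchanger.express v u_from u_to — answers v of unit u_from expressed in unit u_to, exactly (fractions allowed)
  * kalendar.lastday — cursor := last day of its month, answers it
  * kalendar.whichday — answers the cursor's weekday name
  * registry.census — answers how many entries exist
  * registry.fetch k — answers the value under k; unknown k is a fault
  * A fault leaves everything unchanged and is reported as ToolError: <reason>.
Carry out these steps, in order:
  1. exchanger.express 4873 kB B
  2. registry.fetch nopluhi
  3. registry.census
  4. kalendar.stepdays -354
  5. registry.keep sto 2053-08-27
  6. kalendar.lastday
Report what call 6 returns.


Answer: 1910-09-30

Derivation:
Now I run exchanger.express with v=4873, u_from=kB, u_to=B, — result: 4873000.
I call registry.fetch with k=nopluhi, and get -838.
Now I run registry.census(), and observe 1.
Using kalendar.stepdays with n=-354, and get 1910-09-25.
Now I run registry.keep with k=sto, v=2053-08-27, → nil.
I use kalendar.lastday(), which returns 1910-09-30.


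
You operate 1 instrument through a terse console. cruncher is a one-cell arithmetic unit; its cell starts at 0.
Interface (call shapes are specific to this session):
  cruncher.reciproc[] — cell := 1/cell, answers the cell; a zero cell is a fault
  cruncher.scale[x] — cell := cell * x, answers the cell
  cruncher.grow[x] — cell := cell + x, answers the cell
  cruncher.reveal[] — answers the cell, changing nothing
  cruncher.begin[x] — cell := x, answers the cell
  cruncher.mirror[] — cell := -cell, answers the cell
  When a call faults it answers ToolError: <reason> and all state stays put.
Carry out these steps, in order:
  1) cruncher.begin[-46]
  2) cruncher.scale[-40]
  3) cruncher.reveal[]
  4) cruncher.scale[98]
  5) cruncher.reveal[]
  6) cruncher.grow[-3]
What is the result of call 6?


Answer: 180317

Derivation:
Calling cruncher.begin with -46: -46.
Now I run cruncher.scale with -40, which returns 1840.
I try cruncher.reveal(), — result: 1840.
Now I run cruncher.scale with 98, and observe 180320.
I use cruncher.reveal, yielding 180320.
Using cruncher.grow with -3, — result: 180317.


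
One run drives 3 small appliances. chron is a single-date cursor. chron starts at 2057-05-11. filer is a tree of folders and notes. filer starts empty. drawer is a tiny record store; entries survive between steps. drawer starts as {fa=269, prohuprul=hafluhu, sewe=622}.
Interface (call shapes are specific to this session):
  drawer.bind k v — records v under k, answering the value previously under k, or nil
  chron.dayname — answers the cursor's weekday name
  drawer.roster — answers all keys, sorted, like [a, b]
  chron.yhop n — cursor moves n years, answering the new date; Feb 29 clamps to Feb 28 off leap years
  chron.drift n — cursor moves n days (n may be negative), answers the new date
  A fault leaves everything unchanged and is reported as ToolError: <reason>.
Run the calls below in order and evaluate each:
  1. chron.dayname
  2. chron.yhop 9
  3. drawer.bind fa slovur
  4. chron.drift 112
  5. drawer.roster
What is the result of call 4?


Next I call chron.dayname(), and observe Friday.
Next I call chron.yhop passing n→9, giving 2066-05-11.
I call drawer.bind passing k→fa, v→slovur, and see 269.
Then chron.drift passing n→112, → 2066-08-31.
Using drawer.roster, and get [fa, prohuprul, sewe].

Answer: 2066-08-31


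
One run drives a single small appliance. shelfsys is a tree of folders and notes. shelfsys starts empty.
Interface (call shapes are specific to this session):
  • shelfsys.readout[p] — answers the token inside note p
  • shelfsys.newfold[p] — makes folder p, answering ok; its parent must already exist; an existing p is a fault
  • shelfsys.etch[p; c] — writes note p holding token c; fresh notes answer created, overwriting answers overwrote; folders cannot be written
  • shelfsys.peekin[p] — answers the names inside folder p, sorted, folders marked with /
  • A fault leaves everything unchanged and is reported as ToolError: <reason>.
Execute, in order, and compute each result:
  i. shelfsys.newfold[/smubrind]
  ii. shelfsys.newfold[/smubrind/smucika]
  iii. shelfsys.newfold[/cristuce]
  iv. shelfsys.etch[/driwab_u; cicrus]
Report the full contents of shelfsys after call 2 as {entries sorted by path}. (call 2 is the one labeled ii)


Answer: {smubrind/, smubrind/smucika/}

Derivation:
==> shelfsys.newfold(p→/smubrind)
<== ok
==> shelfsys.newfold(p→/smubrind/smucika)
<== ok
==> shelfsys.newfold(p→/cristuce)
<== ok
==> shelfsys.etch(p→/driwab_u, c→cicrus)
<== created


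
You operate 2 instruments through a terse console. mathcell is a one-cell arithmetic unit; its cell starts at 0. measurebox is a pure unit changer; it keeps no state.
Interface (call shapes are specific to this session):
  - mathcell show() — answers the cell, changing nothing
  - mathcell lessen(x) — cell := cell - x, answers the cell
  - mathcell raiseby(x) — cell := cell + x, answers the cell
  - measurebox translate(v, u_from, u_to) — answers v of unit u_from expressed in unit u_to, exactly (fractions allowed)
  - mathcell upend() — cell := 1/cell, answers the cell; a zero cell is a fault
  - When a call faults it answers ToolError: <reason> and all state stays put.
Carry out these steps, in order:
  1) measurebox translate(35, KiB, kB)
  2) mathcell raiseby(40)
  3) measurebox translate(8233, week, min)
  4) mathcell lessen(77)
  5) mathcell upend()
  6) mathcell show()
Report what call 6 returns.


Answer: -1/37

Derivation:
% 1. measurebox translate(v: 35, u_from: KiB, u_to: kB) ~> 896/25
% 2. mathcell raiseby(x: 40) ~> 40
% 3. measurebox translate(v: 8233, u_from: week, u_to: min) ~> 82988640
% 4. mathcell lessen(x: 77) ~> -37
% 5. mathcell upend() ~> -1/37
% 6. mathcell show() ~> -1/37


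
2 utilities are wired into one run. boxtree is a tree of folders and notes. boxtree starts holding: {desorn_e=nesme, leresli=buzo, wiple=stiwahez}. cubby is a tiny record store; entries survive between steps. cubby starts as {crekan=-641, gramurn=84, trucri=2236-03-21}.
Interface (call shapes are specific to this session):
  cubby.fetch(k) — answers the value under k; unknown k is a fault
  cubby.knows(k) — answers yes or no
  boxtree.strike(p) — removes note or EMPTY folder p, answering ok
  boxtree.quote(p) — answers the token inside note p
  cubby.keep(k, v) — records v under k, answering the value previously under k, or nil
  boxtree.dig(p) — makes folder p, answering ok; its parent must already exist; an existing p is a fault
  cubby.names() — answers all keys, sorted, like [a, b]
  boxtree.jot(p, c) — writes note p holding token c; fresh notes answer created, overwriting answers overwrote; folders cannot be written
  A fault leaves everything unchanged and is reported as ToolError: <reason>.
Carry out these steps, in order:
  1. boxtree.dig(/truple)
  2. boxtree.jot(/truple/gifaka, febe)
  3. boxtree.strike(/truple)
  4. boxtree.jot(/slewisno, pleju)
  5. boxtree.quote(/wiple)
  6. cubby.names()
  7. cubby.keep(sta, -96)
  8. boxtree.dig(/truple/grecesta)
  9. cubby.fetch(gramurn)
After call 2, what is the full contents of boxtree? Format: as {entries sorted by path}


Answer: {desorn_e=nesme, leresli=buzo, truple/, truple/gifaka=febe, wiple=stiwahez}

Derivation:
I try boxtree.dig(p: /truple), and observe ok.
I invoke boxtree.jot(p: /truple/gifaka, c: febe), yielding created.
I try boxtree.strike(p: /truple), yielding ToolError: not empty.
Using boxtree.jot(p: /slewisno, c: pleju), and see created.
Now I run boxtree.quote(p: /wiple), and observe stiwahez.
Calling cubby.names: [crekan, gramurn, trucri].
I call cubby.keep(k: sta, v: -96): nil.
Then boxtree.dig(p: /truple/grecesta), yielding ok.
Using cubby.fetch(k: gramurn), which returns 84.


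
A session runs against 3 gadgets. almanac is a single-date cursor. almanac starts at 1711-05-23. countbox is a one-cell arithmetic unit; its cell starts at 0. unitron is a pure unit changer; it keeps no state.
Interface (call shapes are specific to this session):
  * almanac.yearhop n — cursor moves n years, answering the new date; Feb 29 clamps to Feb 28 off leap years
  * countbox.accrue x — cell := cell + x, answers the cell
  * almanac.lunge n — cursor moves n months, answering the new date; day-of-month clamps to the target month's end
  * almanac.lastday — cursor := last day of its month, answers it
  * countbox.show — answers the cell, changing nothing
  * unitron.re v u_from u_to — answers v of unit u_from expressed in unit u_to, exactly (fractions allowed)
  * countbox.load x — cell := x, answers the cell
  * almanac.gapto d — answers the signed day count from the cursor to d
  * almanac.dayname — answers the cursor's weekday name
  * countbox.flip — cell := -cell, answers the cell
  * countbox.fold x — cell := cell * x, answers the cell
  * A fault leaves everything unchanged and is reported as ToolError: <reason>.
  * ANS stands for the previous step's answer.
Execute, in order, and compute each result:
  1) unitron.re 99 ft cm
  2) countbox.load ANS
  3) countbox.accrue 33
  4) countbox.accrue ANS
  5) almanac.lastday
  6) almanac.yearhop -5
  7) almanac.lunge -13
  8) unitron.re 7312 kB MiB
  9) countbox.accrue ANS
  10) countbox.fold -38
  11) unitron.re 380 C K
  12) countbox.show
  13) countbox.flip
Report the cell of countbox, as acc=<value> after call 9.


Answer: acc=1250921117/204800

Derivation:
>>> re 99 ft cm
= 75438/25
>>> load ANS
= 75438/25
>>> accrue 33
= 76263/25
>>> accrue ANS
= 152526/25
>>> lastday
= 1711-05-31
>>> yearhop -5
= 1706-05-31
>>> lunge -13
= 1705-04-30
>>> re 7312 kB MiB
= 57125/8192
>>> accrue ANS
= 1250921117/204800
>>> fold -38
= -23767501223/102400
>>> re 380 C K
= 13063/20
>>> show
= -23767501223/102400
>>> flip
= 23767501223/102400


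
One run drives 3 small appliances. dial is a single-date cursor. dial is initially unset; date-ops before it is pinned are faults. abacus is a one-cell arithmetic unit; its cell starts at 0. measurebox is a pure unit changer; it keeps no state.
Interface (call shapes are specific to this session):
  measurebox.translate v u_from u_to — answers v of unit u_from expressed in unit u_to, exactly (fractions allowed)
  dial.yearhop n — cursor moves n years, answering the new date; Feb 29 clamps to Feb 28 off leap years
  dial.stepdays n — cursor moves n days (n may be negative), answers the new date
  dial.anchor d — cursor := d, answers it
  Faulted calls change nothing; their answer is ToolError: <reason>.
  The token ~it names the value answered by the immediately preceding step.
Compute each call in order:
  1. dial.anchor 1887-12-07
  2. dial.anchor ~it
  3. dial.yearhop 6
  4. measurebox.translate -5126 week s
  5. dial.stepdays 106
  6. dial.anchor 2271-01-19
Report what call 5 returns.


Next I call anchor with d='1887-12-07', and see 1887-12-07.
I use anchor with d='~it': 1887-12-07.
Calling yearhop with n='6', which returns 1893-12-07.
Next I call translate with v='-5126', u_from='week', u_to='s', giving -3100204800.
I use stepdays with n='106', yielding 1894-03-23.
I try anchor with d='2271-01-19', and observe 2271-01-19.

Answer: 1894-03-23


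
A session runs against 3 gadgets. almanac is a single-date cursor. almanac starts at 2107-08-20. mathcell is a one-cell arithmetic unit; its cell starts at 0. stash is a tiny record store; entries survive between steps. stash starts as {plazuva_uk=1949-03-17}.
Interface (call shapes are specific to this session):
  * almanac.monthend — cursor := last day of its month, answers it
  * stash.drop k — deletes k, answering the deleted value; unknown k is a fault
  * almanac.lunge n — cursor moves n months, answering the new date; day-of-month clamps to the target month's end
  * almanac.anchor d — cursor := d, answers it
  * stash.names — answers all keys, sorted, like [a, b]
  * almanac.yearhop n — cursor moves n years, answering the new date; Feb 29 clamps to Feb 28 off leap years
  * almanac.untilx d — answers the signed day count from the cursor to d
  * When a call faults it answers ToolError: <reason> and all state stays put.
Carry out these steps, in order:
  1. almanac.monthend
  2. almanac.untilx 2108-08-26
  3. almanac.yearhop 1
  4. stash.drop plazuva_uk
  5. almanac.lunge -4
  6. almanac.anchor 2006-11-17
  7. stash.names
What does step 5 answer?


Answer: 2108-04-30

Derivation:
CALL almanac.monthend[]
RET  2107-08-31
CALL almanac.untilx[2108-08-26]
RET  361
CALL almanac.yearhop[1]
RET  2108-08-31
CALL stash.drop[plazuva_uk]
RET  1949-03-17
CALL almanac.lunge[-4]
RET  2108-04-30
CALL almanac.anchor[2006-11-17]
RET  2006-11-17
CALL stash.names[]
RET  []


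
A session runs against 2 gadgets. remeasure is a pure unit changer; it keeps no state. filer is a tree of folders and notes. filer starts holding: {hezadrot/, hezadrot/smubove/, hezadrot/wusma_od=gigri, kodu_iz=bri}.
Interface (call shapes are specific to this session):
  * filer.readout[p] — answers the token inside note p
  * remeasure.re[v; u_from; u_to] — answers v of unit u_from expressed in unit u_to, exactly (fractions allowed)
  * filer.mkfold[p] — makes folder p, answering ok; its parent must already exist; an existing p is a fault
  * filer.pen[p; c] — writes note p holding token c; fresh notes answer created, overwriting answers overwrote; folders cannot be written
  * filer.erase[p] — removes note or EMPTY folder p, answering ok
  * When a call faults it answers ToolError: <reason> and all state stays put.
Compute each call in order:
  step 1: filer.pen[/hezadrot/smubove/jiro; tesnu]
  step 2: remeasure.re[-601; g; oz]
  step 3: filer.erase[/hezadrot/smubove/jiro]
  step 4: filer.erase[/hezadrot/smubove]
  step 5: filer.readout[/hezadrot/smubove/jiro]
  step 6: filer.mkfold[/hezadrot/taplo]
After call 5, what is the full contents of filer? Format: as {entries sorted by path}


Answer: {hezadrot/, hezadrot/wusma_od=gigri, kodu_iz=bri}

Derivation:
~$ pen p=/hezadrot/smubove/jiro c=tesnu
[out] created
~$ re v=-601 u_from=g u_to=oz
[out] -961600000/45359237
~$ erase p=/hezadrot/smubove/jiro
[out] ok
~$ erase p=/hezadrot/smubove
[out] ok
~$ readout p=/hezadrot/smubove/jiro
[out] ToolError: not found
~$ mkfold p=/hezadrot/taplo
[out] ok


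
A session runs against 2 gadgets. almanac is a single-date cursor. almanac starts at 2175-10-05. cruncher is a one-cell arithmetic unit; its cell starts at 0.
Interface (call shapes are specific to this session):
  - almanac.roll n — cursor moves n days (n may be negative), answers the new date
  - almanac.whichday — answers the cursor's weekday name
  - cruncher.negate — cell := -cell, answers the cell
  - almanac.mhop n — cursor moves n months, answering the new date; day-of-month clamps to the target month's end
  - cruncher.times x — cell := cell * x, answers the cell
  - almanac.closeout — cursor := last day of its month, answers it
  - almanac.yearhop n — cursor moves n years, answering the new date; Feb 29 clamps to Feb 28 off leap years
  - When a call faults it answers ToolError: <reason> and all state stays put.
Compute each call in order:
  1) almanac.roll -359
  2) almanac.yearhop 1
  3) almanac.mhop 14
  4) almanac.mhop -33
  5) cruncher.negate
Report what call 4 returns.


Answer: 2174-03-11

Derivation:
// roll(n→-359) : 2174-10-11
// yearhop(n→1) : 2175-10-11
// mhop(n→14) : 2176-12-11
// mhop(n→-33) : 2174-03-11
// negate() : 0
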